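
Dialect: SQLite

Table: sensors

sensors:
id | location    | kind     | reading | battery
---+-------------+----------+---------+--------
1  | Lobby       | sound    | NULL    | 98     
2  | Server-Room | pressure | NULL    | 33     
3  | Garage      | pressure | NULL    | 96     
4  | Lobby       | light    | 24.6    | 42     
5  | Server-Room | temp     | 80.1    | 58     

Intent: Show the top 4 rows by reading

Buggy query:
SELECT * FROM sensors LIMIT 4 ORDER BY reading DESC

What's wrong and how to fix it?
Bug: LIMIT must come after ORDER BY

Fix: Sort with ORDER BY, then apply LIMIT

Corrected query:
SELECT * FROM sensors ORDER BY reading DESC LIMIT 4

Result:
id | location    | kind     | reading | battery
---+-------------+----------+---------+--------
5  | Server-Room | temp     | 80.1    | 58     
4  | Lobby       | light    | 24.6    | 42     
1  | Lobby       | sound    | NULL    | 98     
2  | Server-Room | pressure | NULL    | 33     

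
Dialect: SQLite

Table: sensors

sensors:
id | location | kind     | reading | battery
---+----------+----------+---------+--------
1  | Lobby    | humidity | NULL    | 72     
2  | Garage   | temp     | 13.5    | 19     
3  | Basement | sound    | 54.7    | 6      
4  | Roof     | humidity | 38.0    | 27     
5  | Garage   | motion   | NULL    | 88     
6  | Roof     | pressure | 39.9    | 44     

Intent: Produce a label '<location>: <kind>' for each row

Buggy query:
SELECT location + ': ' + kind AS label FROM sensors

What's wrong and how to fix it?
Bug: SQLite uses || for string concatenation; + coerces text to numbers (yielding 0)

Fix: Replace + with || to concatenate text

Corrected query:
SELECT location || ': ' || kind AS label FROM sensors

Result:
label          
---------------
Lobby: humidity
Garage: temp   
Basement: sound
Roof: humidity 
Garage: motion 
Roof: pressure 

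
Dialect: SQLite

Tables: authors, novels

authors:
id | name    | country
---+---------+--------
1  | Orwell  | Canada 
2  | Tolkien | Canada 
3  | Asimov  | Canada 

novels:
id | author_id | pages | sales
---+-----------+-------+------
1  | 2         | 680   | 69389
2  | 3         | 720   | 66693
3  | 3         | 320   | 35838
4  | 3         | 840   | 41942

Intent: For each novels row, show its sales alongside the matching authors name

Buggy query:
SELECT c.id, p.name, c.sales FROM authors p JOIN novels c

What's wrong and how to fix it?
Bug: Missing join condition: each novels row is matched to all authors rows instead of just its own

Fix: Add ON c.author_id = p.id to the JOIN

Corrected query:
SELECT c.id, p.name, c.sales FROM authors p JOIN novels c ON c.author_id = p.id

Result:
id | name    | sales
---+---------+------
1  | Tolkien | 69389
2  | Asimov  | 66693
3  | Asimov  | 35838
4  | Asimov  | 41942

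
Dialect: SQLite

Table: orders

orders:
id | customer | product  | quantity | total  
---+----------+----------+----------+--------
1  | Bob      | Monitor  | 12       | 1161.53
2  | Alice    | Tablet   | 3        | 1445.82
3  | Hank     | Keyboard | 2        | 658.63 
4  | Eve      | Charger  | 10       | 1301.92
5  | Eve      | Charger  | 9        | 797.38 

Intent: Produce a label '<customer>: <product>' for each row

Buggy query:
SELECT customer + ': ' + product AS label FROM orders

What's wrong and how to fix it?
Bug: SQLite uses || for string concatenation; + coerces text to numbers (yielding 0)

Fix: Use the || operator for string concatenation

Corrected query:
SELECT customer || ': ' || product AS label FROM orders

Result:
label         
--------------
Bob: Monitor  
Alice: Tablet 
Hank: Keyboard
Eve: Charger  
Eve: Charger  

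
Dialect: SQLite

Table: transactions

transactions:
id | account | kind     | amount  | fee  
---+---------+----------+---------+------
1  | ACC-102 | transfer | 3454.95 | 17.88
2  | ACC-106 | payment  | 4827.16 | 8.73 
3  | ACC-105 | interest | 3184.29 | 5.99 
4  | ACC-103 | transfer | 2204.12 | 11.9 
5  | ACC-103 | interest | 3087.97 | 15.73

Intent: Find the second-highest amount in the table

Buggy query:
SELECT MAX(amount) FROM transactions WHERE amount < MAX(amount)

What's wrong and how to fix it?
Bug: The inner MAX is an aggregate inside WHERE, which is not allowed

Fix: Compute the overall MAX in a subquery, then take MAX of rows below it

Corrected query:
SELECT MAX(amount) FROM transactions WHERE amount < (SELECT MAX(amount) FROM transactions)

Result:
MAX(amount)
-----------
3454.95    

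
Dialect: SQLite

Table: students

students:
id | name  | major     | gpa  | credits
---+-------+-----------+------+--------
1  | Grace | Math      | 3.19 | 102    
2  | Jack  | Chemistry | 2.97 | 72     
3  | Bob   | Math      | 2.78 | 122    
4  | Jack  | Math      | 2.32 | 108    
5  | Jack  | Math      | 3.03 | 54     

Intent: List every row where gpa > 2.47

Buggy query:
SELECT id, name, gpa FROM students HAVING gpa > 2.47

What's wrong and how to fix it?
Bug: This is a non-aggregate query (no GROUP BY, no aggregates), so in SQLite the HAVING clause is invalid here; a row-level condition belongs in WHERE

Fix: Replace HAVING with WHERE since the condition applies to individual rows

Corrected query:
SELECT id, name, gpa FROM students WHERE gpa > 2.47

Result:
id | name  | gpa 
---+-------+-----
1  | Grace | 3.19
2  | Jack  | 2.97
3  | Bob   | 2.78
5  | Jack  | 3.03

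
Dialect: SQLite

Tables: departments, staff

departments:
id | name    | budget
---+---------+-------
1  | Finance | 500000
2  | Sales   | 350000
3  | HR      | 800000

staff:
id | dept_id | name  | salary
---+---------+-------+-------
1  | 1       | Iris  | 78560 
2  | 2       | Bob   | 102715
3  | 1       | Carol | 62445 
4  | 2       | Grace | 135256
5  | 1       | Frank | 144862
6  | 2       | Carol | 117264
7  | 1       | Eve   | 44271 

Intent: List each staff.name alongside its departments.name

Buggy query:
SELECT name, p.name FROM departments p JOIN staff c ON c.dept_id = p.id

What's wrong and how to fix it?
Bug: 'name' exists in both joined tables, so the database can't tell which one is meant

Fix: Prefix ambiguous columns with the table alias

Corrected query:
SELECT c.name, p.name FROM departments p JOIN staff c ON c.dept_id = p.id

Result:
name  | name   
------+--------
Iris  | Finance
Bob   | Sales  
Carol | Finance
Grace | Sales  
Frank | Finance
Carol | Sales  
Eve   | Finance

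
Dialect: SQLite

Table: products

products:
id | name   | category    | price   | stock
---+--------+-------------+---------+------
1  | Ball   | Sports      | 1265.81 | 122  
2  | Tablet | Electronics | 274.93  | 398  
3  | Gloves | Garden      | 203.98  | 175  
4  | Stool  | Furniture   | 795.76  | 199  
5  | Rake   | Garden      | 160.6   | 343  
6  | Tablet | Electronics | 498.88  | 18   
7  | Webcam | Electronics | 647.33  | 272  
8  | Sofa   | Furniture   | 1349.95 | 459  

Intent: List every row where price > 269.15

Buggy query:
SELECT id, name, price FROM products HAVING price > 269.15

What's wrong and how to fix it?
Bug: This is a non-aggregate query (no GROUP BY, no aggregates), so in SQLite the HAVING clause is invalid here; a row-level condition belongs in WHERE

Fix: Use WHERE for row-level filtering

Corrected query:
SELECT id, name, price FROM products WHERE price > 269.15

Result:
id | name   | price  
---+--------+--------
1  | Ball   | 1265.81
2  | Tablet | 274.93 
4  | Stool  | 795.76 
6  | Tablet | 498.88 
7  | Webcam | 647.33 
8  | Sofa   | 1349.95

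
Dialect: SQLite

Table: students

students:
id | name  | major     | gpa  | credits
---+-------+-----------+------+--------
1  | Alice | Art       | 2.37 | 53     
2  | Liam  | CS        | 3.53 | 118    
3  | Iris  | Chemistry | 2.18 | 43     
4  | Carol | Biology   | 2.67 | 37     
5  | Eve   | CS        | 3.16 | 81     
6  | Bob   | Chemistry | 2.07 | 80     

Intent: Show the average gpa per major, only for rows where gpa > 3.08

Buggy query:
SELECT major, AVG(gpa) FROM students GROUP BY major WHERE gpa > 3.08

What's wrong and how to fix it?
Bug: WHERE cannot follow GROUP BY

Fix: Move the WHERE clause before GROUP BY

Corrected query:
SELECT major, AVG(gpa) FROM students WHERE gpa > 3.08 GROUP BY major

Result:
major | AVG(gpa)
------+---------
CS    | 3.345   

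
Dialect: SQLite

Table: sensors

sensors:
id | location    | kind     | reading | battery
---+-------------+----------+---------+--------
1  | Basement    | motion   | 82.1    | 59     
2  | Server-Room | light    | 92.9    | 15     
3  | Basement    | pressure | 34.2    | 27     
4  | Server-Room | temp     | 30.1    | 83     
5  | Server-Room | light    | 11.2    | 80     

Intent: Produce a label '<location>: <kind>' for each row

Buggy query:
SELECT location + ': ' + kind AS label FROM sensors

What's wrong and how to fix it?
Bug: SQLite uses || for string concatenation; + coerces text to numbers (yielding 0)

Fix: Replace + with || to concatenate text

Corrected query:
SELECT location || ': ' || kind AS label FROM sensors

Result:
label             
------------------
Basement: motion  
Server-Room: light
Basement: pressure
Server-Room: temp 
Server-Room: light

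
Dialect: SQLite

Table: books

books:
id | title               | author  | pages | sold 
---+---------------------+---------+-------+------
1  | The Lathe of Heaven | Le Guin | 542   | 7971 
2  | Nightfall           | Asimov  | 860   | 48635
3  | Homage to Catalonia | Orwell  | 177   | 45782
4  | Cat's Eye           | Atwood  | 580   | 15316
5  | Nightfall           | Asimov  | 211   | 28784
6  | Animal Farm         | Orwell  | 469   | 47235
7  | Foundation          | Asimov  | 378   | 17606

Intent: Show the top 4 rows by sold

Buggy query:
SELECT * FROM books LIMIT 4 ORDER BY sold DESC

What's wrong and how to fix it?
Bug: ORDER BY cannot follow LIMIT; LIMIT is the final clause

Fix: Swap the clauses: ORDER BY first, then LIMIT

Corrected query:
SELECT * FROM books ORDER BY sold DESC LIMIT 4

Result:
id | title               | author | pages | sold 
---+---------------------+--------+-------+------
2  | Nightfall           | Asimov | 860   | 48635
6  | Animal Farm         | Orwell | 469   | 47235
3  | Homage to Catalonia | Orwell | 177   | 45782
5  | Nightfall           | Asimov | 211   | 28784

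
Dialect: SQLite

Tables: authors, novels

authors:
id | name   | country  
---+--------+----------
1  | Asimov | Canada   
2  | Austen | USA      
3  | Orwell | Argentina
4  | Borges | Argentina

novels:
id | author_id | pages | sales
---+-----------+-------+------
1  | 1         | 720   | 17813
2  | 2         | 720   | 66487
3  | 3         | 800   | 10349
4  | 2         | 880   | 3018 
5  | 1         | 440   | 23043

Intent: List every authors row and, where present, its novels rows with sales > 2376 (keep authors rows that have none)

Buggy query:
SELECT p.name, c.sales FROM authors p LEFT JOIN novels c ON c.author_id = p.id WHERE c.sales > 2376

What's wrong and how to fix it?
Bug: A WHERE condition on the right-hand table after LEFT JOIN drops unmatched parents

Fix: Put 'c.sales > 2376' in the JOIN's ON clause instead of WHERE

Corrected query:
SELECT p.name, c.sales FROM authors p LEFT JOIN novels c ON c.author_id = p.id AND c.sales > 2376

Result:
name   | sales
-------+------
Asimov | 17813
Asimov | 23043
Austen | 3018 
Austen | 66487
Orwell | 10349
Borges | NULL 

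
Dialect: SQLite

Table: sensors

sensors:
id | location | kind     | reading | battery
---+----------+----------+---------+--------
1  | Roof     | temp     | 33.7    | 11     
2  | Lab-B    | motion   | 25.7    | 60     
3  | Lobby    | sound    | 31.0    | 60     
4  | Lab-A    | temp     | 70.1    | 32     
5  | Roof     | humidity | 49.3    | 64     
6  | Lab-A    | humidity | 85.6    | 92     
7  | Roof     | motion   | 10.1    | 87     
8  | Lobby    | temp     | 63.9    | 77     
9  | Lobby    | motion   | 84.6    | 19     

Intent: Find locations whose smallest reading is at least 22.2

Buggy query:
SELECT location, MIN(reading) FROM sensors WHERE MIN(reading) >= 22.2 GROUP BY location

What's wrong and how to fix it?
Bug: MIN() in WHERE is a misuse of aggregate

Fix: Use HAVING for the per-group MIN condition

Corrected query:
SELECT location, MIN(reading) FROM sensors GROUP BY location HAVING MIN(reading) >= 22.2

Result:
location | MIN(reading)
---------+-------------
Lab-A    | 70.1        
Lab-B    | 25.7        
Lobby    | 31          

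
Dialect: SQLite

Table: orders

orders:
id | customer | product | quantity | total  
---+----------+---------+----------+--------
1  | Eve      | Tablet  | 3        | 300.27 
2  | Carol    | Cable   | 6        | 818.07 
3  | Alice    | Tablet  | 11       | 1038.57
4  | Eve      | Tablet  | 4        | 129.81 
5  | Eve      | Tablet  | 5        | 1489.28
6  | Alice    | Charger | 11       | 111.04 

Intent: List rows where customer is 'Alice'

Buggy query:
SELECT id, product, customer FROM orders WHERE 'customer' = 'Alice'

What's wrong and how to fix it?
Bug: Single quotes denote string literals in SQL; the column name is being compared as a constant string

Fix: Remove the quotes around the column name (or use double quotes for an identifier)

Corrected query:
SELECT id, product, customer FROM orders WHERE customer = 'Alice'

Result:
id | product | customer
---+---------+---------
3  | Tablet  | Alice   
6  | Charger | Alice   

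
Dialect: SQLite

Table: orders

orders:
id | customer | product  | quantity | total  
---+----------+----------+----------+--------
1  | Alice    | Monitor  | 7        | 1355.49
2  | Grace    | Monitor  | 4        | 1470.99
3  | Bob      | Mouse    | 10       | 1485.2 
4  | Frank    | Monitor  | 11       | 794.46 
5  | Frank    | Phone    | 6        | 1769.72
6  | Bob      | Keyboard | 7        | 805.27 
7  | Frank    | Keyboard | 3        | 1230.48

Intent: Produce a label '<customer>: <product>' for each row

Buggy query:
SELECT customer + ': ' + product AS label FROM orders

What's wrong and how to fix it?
Bug: '+' is numeric addition; on text columns SQLite converts them to 0 instead of concatenating

Fix: Use the || operator for string concatenation

Corrected query:
SELECT customer || ': ' || product AS label FROM orders

Result:
label          
---------------
Alice: Monitor 
Grace: Monitor 
Bob: Mouse     
Frank: Monitor 
Frank: Phone   
Bob: Keyboard  
Frank: Keyboard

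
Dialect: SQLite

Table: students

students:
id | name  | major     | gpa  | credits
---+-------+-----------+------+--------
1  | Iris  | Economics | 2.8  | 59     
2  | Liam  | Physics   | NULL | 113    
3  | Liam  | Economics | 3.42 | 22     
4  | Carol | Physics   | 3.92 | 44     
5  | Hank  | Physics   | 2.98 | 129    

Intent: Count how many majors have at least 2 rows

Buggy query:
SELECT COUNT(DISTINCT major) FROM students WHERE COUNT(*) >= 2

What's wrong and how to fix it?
Bug: COUNT(*) cannot appear in WHERE; the per-group count doesn't exist yet

Fix: Use a subquery that GROUPs and filters with HAVING, then count its rows

Corrected query:
SELECT COUNT(*) FROM (SELECT major FROM students GROUP BY major HAVING COUNT(*) >= 2)

Result:
COUNT(*)
--------
2       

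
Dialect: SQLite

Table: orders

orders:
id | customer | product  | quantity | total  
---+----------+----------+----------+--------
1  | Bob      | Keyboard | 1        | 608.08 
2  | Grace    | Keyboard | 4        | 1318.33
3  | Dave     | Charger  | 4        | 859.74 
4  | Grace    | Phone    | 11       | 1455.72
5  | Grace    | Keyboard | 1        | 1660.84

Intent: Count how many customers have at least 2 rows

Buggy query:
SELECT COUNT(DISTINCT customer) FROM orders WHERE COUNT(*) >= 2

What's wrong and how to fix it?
Bug: COUNT(*) cannot appear in WHERE; the per-group count doesn't exist yet

Fix: Use a subquery that GROUPs and filters with HAVING, then count its rows

Corrected query:
SELECT COUNT(*) FROM (SELECT customer FROM orders GROUP BY customer HAVING COUNT(*) >= 2)

Result:
COUNT(*)
--------
1       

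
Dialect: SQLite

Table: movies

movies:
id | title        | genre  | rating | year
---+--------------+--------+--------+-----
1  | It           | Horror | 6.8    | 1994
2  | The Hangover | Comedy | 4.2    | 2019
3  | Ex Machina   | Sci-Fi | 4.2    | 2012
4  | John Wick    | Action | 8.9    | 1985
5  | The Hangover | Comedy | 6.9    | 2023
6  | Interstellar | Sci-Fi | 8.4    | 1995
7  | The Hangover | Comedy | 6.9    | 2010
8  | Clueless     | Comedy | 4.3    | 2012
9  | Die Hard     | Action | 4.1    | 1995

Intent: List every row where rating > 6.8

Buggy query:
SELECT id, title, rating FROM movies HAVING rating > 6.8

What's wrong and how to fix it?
Bug: This is a non-aggregate query (no GROUP BY, no aggregates), so in SQLite the HAVING clause is invalid here; a row-level condition belongs in WHERE

Fix: Use WHERE for row-level filtering

Corrected query:
SELECT id, title, rating FROM movies WHERE rating > 6.8

Result:
id | title        | rating
---+--------------+-------
4  | John Wick    | 8.9   
5  | The Hangover | 6.9   
6  | Interstellar | 8.4   
7  | The Hangover | 6.9   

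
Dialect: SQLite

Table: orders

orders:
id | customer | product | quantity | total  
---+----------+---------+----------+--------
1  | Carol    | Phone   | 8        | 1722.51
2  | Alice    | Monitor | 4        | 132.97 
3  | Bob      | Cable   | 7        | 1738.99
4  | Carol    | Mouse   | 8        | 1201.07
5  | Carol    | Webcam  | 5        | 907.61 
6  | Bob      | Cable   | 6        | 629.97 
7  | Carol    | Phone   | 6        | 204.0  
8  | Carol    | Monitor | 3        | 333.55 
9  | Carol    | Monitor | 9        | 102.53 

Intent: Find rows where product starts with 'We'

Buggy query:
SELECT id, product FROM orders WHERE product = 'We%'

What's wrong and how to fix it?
Bug: Wildcards only work with LIKE; '=' treats '%' as a literal character

Fix: Use LIKE for wildcard pattern matching

Corrected query:
SELECT id, product FROM orders WHERE product LIKE 'We%'

Result:
id | product
---+--------
5  | Webcam 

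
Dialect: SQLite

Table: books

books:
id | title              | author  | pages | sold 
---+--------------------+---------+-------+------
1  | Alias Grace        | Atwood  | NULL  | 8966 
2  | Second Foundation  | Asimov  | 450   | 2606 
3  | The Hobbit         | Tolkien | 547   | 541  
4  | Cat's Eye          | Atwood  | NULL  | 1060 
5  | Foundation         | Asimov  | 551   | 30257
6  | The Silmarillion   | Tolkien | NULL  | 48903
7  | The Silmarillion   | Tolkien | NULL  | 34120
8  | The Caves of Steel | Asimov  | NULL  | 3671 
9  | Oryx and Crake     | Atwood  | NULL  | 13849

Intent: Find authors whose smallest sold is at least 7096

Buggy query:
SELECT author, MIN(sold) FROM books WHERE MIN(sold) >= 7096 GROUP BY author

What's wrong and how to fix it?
Bug: MIN() in WHERE is a misuse of aggregate

Fix: Replace WHERE with HAVING after the GROUP BY

Corrected query:
SELECT author, MIN(sold) FROM books GROUP BY author HAVING MIN(sold) >= 7096

Result:
(no rows)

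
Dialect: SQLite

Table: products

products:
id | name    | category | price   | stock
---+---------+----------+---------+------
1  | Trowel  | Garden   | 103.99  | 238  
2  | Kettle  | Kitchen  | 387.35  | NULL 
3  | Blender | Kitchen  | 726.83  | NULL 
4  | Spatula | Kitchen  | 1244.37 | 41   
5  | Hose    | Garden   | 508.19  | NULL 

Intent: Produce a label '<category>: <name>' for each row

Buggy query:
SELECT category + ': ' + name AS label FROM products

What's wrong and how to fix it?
Bug: SQLite uses || for string concatenation; + coerces text to numbers (yielding 0)

Fix: Use the || operator for string concatenation

Corrected query:
SELECT category || ': ' || name AS label FROM products

Result:
label           
----------------
Garden: Trowel  
Kitchen: Kettle 
Kitchen: Blender
Kitchen: Spatula
Garden: Hose    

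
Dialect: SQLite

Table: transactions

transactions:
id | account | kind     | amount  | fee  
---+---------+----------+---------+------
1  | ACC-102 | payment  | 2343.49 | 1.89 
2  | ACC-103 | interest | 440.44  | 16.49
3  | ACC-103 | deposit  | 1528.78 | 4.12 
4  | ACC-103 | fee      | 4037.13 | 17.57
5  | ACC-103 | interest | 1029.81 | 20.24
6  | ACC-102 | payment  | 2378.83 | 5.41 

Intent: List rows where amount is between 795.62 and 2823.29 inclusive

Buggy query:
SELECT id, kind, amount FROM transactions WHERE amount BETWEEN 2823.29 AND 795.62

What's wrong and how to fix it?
Bug: The bounds are reversed; BETWEEN a AND b requires a <= b to match anything

Fix: Swap the bounds so the smaller value comes first

Corrected query:
SELECT id, kind, amount FROM transactions WHERE amount BETWEEN 795.62 AND 2823.29

Result:
id | kind     | amount 
---+----------+--------
1  | payment  | 2343.49
3  | deposit  | 1528.78
5  | interest | 1029.81
6  | payment  | 2378.83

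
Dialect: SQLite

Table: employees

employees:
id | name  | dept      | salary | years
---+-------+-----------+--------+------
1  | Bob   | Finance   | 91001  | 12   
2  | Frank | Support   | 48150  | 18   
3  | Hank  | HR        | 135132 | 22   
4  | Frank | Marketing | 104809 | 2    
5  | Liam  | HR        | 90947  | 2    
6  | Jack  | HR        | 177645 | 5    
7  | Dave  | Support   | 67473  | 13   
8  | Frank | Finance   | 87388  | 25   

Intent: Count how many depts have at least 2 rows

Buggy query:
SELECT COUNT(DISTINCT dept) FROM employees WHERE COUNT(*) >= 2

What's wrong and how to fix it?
Bug: WHERE filters individual rows, not groups, so a group-level COUNT is invalid there

Fix: Use a subquery that GROUPs and filters with HAVING, then count its rows

Corrected query:
SELECT COUNT(*) FROM (SELECT dept FROM employees GROUP BY dept HAVING COUNT(*) >= 2)

Result:
COUNT(*)
--------
3       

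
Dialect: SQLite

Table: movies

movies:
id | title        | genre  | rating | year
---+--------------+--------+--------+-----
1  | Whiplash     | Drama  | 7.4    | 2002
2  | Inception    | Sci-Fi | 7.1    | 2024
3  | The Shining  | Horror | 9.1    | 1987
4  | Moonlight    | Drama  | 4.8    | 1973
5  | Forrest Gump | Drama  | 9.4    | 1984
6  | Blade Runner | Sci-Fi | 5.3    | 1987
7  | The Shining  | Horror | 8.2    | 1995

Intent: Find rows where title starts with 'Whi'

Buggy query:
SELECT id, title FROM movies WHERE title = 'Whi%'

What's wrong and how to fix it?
Bug: Wildcards only work with LIKE; '=' treats '%' as a literal character

Fix: Replace '=' with LIKE so 'Whi%' is treated as a pattern

Corrected query:
SELECT id, title FROM movies WHERE title LIKE 'Whi%'

Result:
id | title   
---+---------
1  | Whiplash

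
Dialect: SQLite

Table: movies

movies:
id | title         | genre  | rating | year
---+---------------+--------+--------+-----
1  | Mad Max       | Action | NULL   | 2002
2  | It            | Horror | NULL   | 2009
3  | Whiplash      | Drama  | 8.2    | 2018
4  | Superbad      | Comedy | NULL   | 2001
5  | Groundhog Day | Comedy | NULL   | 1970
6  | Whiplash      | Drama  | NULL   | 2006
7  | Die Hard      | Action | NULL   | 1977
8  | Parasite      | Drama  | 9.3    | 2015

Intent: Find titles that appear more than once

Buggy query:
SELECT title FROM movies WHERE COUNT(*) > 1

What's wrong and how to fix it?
Bug: COUNT(*) is an aggregate and cannot be used in WHERE

Fix: GROUP BY title, then filter groups with HAVING COUNT(*) > 1

Corrected query:
SELECT title FROM movies GROUP BY title HAVING COUNT(*) > 1

Result:
title   
--------
Whiplash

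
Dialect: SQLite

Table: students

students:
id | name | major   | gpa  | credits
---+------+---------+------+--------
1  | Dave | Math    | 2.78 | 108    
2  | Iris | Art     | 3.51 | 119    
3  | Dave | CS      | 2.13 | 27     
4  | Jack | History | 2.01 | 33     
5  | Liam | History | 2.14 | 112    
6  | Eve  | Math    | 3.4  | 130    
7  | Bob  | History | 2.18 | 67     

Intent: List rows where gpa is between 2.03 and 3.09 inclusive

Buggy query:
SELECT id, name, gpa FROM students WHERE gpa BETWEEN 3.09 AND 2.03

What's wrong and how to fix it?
Bug: The bounds are reversed; BETWEEN a AND b requires a <= b to match anything

Fix: Swap the bounds so the smaller value comes first

Corrected query:
SELECT id, name, gpa FROM students WHERE gpa BETWEEN 2.03 AND 3.09

Result:
id | name | gpa 
---+------+-----
1  | Dave | 2.78
3  | Dave | 2.13
5  | Liam | 2.14
7  | Bob  | 2.18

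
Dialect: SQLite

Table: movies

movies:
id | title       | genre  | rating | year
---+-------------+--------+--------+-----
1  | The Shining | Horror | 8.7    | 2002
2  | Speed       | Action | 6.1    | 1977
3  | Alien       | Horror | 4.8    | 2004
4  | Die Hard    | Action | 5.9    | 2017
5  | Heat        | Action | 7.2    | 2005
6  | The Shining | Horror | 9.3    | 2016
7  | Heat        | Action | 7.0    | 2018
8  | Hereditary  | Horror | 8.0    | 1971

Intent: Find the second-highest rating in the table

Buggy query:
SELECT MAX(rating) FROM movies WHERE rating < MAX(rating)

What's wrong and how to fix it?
Bug: The inner MAX is an aggregate inside WHERE, which is not allowed

Fix: Compute the overall MAX in a subquery, then take MAX of rows below it

Corrected query:
SELECT MAX(rating) FROM movies WHERE rating < (SELECT MAX(rating) FROM movies)

Result:
MAX(rating)
-----------
8.7        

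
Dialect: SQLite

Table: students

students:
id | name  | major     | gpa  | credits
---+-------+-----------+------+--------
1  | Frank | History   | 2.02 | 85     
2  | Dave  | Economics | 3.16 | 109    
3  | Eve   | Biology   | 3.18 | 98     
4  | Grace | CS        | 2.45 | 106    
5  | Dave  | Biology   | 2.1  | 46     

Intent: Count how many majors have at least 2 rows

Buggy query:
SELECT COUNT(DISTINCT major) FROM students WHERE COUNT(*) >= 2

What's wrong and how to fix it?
Bug: COUNT(*) cannot appear in WHERE; the per-group count doesn't exist yet

Fix: Group first with HAVING COUNT(*) >= 2, then COUNT the resulting groups

Corrected query:
SELECT COUNT(*) FROM (SELECT major FROM students GROUP BY major HAVING COUNT(*) >= 2)

Result:
COUNT(*)
--------
1       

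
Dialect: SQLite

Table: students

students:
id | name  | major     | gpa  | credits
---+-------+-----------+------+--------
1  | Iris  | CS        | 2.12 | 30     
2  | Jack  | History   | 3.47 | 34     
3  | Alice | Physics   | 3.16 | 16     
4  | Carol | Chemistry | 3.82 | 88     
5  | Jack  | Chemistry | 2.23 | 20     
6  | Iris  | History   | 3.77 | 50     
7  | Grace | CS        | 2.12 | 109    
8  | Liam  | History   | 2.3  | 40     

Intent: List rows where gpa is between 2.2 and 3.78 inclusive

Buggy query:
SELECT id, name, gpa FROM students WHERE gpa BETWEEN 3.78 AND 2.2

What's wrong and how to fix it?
Bug: The bounds are reversed; BETWEEN a AND b requires a <= b to match anything

Fix: Write BETWEEN 2.2 AND 3.78

Corrected query:
SELECT id, name, gpa FROM students WHERE gpa BETWEEN 2.2 AND 3.78

Result:
id | name  | gpa 
---+-------+-----
2  | Jack  | 3.47
3  | Alice | 3.16
5  | Jack  | 2.23
6  | Iris  | 3.77
8  | Liam  | 2.3 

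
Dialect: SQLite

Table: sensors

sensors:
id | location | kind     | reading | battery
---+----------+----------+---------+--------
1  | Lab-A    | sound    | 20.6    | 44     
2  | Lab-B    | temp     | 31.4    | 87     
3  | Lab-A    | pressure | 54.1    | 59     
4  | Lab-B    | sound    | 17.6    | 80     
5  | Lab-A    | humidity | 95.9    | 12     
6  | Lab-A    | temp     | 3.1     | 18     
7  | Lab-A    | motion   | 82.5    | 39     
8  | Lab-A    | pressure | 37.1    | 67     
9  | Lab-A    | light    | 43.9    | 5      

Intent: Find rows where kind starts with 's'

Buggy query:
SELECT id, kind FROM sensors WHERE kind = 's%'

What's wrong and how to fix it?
Bug: '=' compares the literal string including the % character; pattern matching needs LIKE

Fix: Replace '=' with LIKE so 's%' is treated as a pattern

Corrected query:
SELECT id, kind FROM sensors WHERE kind LIKE 's%'

Result:
id | kind 
---+------
1  | sound
4  | sound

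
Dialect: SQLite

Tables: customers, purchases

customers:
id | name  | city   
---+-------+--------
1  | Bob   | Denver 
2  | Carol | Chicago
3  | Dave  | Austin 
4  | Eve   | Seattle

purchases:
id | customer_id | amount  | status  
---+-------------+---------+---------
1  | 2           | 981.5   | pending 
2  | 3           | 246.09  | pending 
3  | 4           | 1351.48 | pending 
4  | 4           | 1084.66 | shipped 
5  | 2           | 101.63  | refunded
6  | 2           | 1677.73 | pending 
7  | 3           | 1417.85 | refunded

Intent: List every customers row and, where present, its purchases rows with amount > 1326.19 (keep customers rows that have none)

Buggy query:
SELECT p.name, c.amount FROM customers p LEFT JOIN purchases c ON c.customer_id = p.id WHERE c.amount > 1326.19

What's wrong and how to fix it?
Bug: Filtering c.amount in WHERE discards the NULL rows produced by LEFT JOIN, turning it into an inner join

Fix: Put 'c.amount > 1326.19' in the JOIN's ON clause instead of WHERE

Corrected query:
SELECT p.name, c.amount FROM customers p LEFT JOIN purchases c ON c.customer_id = p.id AND c.amount > 1326.19

Result:
name  | amount 
------+--------
Bob   | NULL   
Carol | 1677.73
Dave  | 1417.85
Eve   | 1351.48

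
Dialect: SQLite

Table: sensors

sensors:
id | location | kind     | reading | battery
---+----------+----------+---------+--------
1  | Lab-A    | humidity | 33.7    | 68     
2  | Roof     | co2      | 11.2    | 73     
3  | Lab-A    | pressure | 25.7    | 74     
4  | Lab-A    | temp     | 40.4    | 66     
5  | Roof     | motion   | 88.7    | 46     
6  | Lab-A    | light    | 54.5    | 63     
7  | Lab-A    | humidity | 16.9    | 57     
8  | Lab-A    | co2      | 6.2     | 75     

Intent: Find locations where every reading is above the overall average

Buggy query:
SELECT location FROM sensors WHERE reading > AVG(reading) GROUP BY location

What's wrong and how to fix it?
Bug: WHERE evaluates per row before aggregation, so AVG() is unavailable

Fix: Compute the overall average in a scalar subquery and compare each group's MIN against it in HAVING

Corrected query:
SELECT location FROM sensors GROUP BY location HAVING MIN(reading) > (SELECT AVG(reading) FROM sensors)

Result:
(no rows)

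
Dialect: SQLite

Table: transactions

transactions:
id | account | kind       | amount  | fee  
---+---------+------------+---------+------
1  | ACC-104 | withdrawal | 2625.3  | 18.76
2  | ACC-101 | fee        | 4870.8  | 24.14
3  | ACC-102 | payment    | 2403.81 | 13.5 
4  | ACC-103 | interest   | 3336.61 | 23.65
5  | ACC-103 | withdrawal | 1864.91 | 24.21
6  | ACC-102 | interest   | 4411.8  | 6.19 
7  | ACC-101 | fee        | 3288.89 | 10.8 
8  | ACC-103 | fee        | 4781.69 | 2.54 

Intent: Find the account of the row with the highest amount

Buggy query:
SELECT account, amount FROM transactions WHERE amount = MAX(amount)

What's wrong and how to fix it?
Bug: MAX(amount) is an aggregate and cannot be used directly in WHERE

Fix: Use a subquery: WHERE amount = (SELECT MAX(amount) FROM transactions)

Corrected query:
SELECT account, amount FROM transactions WHERE amount = (SELECT MAX(amount) FROM transactions)

Result:
account | amount
--------+-------
ACC-101 | 4870.8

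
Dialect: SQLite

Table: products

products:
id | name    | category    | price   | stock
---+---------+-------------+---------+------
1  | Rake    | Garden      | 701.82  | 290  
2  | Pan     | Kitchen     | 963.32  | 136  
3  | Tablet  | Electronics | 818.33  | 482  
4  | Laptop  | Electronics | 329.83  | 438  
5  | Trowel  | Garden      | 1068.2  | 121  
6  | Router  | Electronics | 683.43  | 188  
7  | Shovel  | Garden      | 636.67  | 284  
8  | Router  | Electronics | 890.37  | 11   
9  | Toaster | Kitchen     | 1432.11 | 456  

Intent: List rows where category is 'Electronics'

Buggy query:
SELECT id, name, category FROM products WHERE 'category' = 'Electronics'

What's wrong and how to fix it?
Bug: Single quotes denote string literals in SQL; the column name is being compared as a constant string

Fix: Reference the column as category without single quotes

Corrected query:
SELECT id, name, category FROM products WHERE category = 'Electronics'

Result:
id | name   | category   
---+--------+------------
3  | Tablet | Electronics
4  | Laptop | Electronics
6  | Router | Electronics
8  | Router | Electronics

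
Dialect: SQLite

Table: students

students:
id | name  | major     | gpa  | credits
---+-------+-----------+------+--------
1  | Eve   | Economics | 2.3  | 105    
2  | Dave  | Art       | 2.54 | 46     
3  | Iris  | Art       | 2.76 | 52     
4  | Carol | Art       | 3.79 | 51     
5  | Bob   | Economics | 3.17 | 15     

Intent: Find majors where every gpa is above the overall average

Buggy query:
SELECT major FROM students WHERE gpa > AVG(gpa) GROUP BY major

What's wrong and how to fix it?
Bug: WHERE evaluates per row before aggregation, so AVG() is unavailable

Fix: Compute the overall average in a scalar subquery and compare each group's MIN against it in HAVING

Corrected query:
SELECT major FROM students GROUP BY major HAVING MIN(gpa) > (SELECT AVG(gpa) FROM students)

Result:
(no rows)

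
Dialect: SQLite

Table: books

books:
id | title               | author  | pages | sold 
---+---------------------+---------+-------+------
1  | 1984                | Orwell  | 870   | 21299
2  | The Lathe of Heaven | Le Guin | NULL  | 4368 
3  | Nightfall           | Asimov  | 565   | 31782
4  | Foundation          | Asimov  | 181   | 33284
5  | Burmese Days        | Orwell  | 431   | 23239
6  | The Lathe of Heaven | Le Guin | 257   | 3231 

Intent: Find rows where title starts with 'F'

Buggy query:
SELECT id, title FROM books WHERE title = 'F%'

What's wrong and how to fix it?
Bug: '=' compares the literal string including the % character; pattern matching needs LIKE

Fix: Use LIKE for wildcard pattern matching

Corrected query:
SELECT id, title FROM books WHERE title LIKE 'F%'

Result:
id | title     
---+-----------
4  | Foundation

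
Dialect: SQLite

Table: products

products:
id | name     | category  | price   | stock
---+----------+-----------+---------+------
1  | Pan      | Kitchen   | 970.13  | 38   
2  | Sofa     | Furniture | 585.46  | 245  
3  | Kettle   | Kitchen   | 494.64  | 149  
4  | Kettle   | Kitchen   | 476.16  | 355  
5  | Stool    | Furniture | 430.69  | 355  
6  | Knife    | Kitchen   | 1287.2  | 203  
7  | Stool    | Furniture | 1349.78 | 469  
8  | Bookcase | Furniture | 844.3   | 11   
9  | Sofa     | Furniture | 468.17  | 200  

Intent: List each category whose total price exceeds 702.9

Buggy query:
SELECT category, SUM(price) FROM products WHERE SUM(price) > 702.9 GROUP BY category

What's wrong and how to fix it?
Bug: WHERE runs before GROUP BY, so aggregates aren't available there

Fix: Move the aggregate condition to a HAVING clause

Corrected query:
SELECT category, SUM(price) FROM products GROUP BY category HAVING SUM(price) > 702.9

Result:
category  | SUM(price)
----------+-----------
Furniture | 3678.4    
Kitchen   | 3228.13   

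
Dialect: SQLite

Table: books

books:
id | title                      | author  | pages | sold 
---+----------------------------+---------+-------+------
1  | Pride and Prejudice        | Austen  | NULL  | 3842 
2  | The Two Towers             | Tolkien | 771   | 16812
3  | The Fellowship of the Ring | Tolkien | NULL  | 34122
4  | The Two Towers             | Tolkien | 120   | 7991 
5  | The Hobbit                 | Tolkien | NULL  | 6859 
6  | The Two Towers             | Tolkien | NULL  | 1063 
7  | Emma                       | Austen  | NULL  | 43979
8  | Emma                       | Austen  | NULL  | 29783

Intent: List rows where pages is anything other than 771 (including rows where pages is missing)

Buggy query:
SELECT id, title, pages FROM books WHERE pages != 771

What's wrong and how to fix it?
Bug: 'pages != 771' is unknown when pages is NULL, so NULL rows are silently excluded

Fix: Add an explicit OR pages IS NULL to include the missing-value rows

Corrected query:
SELECT id, title, pages FROM books WHERE pages != 771 OR pages IS NULL

Result:
id | title                      | pages
---+----------------------------+------
1  | Pride and Prejudice        | NULL 
3  | The Fellowship of the Ring | NULL 
4  | The Two Towers             | 120  
5  | The Hobbit                 | NULL 
6  | The Two Towers             | NULL 
7  | Emma                       | NULL 
8  | Emma                       | NULL 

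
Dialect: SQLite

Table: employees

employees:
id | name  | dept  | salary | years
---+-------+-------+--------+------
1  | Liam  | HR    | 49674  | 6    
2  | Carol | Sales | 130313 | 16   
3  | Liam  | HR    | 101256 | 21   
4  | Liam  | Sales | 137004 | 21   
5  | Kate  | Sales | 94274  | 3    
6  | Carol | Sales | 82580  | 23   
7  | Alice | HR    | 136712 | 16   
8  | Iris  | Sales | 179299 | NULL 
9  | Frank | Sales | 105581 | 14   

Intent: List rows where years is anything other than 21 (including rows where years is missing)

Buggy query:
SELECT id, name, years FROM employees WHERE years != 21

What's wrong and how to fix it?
Bug: Inequality against NULL is unknown, not true; rows with NULL are dropped

Fix: Handle NULL separately with IS NULL alongside the inequality

Corrected query:
SELECT id, name, years FROM employees WHERE years != 21 OR years IS NULL

Result:
id | name  | years
---+-------+------
1  | Liam  | 6    
2  | Carol | 16   
5  | Kate  | 3    
6  | Carol | 23   
7  | Alice | 16   
8  | Iris  | NULL 
9  | Frank | 14   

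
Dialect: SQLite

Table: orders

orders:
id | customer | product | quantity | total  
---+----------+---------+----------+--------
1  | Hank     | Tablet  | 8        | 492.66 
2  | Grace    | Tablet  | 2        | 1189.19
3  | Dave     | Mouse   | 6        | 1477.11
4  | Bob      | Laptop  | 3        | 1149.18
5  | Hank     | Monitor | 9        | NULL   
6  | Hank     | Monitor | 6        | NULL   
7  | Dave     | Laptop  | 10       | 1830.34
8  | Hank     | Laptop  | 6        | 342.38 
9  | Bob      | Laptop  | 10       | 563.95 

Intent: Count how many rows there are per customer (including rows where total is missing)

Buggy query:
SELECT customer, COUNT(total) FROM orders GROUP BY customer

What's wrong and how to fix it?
Bug: COUNT(column) counts non-NULL values only; rows with NULL total aren't counted

Fix: Use COUNT(*) to count all rows regardless of NULL

Corrected query:
SELECT customer, COUNT(*) FROM orders GROUP BY customer

Result:
customer | COUNT(*)
---------+---------
Bob      | 2       
Dave     | 2       
Grace    | 1       
Hank     | 4       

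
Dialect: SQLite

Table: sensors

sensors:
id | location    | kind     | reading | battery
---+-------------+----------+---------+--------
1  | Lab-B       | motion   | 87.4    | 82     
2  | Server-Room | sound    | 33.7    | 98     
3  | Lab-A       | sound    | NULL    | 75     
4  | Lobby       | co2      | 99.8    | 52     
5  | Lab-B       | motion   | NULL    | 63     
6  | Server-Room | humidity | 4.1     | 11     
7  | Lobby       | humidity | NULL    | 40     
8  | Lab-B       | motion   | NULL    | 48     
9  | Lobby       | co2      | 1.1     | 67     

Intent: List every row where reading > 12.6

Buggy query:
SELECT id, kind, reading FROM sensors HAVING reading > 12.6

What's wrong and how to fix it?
Bug: HAVING filters the output of aggregation, but this query has no GROUP BY and no aggregate functions, so SQLite rejects it (HAVING clause on a non-aggregate query); the condition here is per row

Fix: Use WHERE for row-level filtering

Corrected query:
SELECT id, kind, reading FROM sensors WHERE reading > 12.6

Result:
id | kind   | reading
---+--------+--------
1  | motion | 87.4   
2  | sound  | 33.7   
4  | co2    | 99.8   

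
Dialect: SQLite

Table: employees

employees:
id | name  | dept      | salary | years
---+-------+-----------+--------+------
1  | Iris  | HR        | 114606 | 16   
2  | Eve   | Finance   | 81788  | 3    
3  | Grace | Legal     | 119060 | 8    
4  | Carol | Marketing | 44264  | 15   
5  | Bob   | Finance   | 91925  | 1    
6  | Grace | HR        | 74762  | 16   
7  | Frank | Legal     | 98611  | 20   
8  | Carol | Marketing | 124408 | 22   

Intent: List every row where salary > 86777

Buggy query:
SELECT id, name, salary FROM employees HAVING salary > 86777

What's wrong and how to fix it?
Bug: HAVING filters the output of aggregation, but this query has no GROUP BY and no aggregate functions, so SQLite rejects it (HAVING clause on a non-aggregate query); the condition here is per row

Fix: Use WHERE for row-level filtering

Corrected query:
SELECT id, name, salary FROM employees WHERE salary > 86777

Result:
id | name  | salary
---+-------+-------
1  | Iris  | 114606
3  | Grace | 119060
5  | Bob   | 91925 
7  | Frank | 98611 
8  | Carol | 124408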